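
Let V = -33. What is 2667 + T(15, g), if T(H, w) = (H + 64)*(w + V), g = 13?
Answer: 1087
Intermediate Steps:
T(H, w) = (-33 + w)*(64 + H) (T(H, w) = (H + 64)*(w - 33) = (64 + H)*(-33 + w) = (-33 + w)*(64 + H))
2667 + T(15, g) = 2667 + (-2112 - 33*15 + 64*13 + 15*13) = 2667 + (-2112 - 495 + 832 + 195) = 2667 - 1580 = 1087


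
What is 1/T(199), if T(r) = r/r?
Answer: 1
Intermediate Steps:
T(r) = 1
1/T(199) = 1/1 = 1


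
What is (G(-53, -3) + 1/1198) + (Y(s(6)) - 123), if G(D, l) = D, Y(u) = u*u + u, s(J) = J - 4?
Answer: -203659/1198 ≈ -170.00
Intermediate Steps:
s(J) = -4 + J
Y(u) = u + u² (Y(u) = u² + u = u + u²)
(G(-53, -3) + 1/1198) + (Y(s(6)) - 123) = (-53 + 1/1198) + ((-4 + 6)*(1 + (-4 + 6)) - 123) = (-53 + 1/1198) + (2*(1 + 2) - 123) = -63493/1198 + (2*3 - 123) = -63493/1198 + (6 - 123) = -63493/1198 - 117 = -203659/1198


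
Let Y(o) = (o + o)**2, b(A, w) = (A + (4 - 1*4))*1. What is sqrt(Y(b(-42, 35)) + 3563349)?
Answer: sqrt(3570405) ≈ 1889.6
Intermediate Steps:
b(A, w) = A (b(A, w) = (A + (4 - 4))*1 = (A + 0)*1 = A*1 = A)
Y(o) = 4*o**2 (Y(o) = (2*o)**2 = 4*o**2)
sqrt(Y(b(-42, 35)) + 3563349) = sqrt(4*(-42)**2 + 3563349) = sqrt(4*1764 + 3563349) = sqrt(7056 + 3563349) = sqrt(3570405)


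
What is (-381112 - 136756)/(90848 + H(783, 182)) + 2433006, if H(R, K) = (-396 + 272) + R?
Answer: 17125889398/7039 ≈ 2.4330e+6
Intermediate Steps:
H(R, K) = -124 + R
(-381112 - 136756)/(90848 + H(783, 182)) + 2433006 = (-381112 - 136756)/(90848 + (-124 + 783)) + 2433006 = -517868/(90848 + 659) + 2433006 = -517868/91507 + 2433006 = -517868*1/91507 + 2433006 = -39836/7039 + 2433006 = 17125889398/7039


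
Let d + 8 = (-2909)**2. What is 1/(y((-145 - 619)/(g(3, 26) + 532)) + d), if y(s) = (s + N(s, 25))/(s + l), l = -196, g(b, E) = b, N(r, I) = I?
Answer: 105624/893819110741 ≈ 1.1817e-7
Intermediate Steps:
d = 8462273 (d = -8 + (-2909)**2 = -8 + 8462281 = 8462273)
y(s) = (25 + s)/(-196 + s) (y(s) = (s + 25)/(s - 196) = (25 + s)/(-196 + s))
1/(y((-145 - 619)/(g(3, 26) + 532)) + d) = 1/((25 + (-145 - 619)/(3 + 532))/(-196 + (-145 - 619)/(3 + 532)) + 8462273) = 1/((25 - 764/535)/(-196 - 764/535) + 8462273) = 1/((12611/535)/(-105624/535) + 8462273) = 1/(-535/105624*12611/535 + 8462273) = 1/(-12611/105624 + 8462273) = 1/(893819110741/105624) = 105624/893819110741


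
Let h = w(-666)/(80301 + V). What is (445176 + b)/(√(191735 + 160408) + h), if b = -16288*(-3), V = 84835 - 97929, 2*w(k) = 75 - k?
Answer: -5467418487440/706912337054283 + 2975293880853280*√39127/706912337054283 ≈ 832.53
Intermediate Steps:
w(k) = 75/2 - k/2 (w(k) = (75 - k)/2 = 75/2 - k/2)
V = -13094
b = 48864
h = 741/134414 (h = (75/2 - ½*(-666))/(80301 - 13094) = (75/2 + 333)/67207 = (741/2)*(1/67207) = 741/134414 ≈ 0.0055128)
(445176 + b)/(√(191735 + 160408) + h) = (445176 + 48864)/(√(191735 + 160408) + 741/134414) = 494040/(√352143 + 741/134414) = 494040/(3*√39127 + 741/134414) = 494040/(741/134414 + 3*√39127)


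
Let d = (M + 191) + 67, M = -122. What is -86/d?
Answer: -43/68 ≈ -0.63235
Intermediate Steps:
d = 136 (d = (-122 + 191) + 67 = 69 + 67 = 136)
-86/d = -86/136 = -86*1/136 = -43/68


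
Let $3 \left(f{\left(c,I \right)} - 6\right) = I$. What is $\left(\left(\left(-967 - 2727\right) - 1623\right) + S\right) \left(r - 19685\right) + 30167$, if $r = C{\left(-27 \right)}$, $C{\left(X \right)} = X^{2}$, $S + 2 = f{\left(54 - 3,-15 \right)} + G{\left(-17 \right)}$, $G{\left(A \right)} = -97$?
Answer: $102676907$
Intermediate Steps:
$f{\left(c,I \right)} = 6 + \frac{I}{3}$
$S = -98$ ($S = -2 + \left(\left(6 + \frac{1}{3} \left(-15\right)\right) - 97\right) = -2 + \left(\left(6 - 5\right) - 97\right) = -2 + \left(1 - 97\right) = -2 - 96 = -98$)
$r = 729$ ($r = \left(-27\right)^{2} = 729$)
$\left(\left(\left(-967 - 2727\right) - 1623\right) + S\right) \left(r - 19685\right) + 30167 = \left(\left(\left(-967 - 2727\right) - 1623\right) - 98\right) \left(729 - 19685\right) + 30167 = \left(\left(-3694 - 1623\right) - 98\right) \left(-18956\right) + 30167 = \left(-5317 - 98\right) \left(-18956\right) + 30167 = \left(-5415\right) \left(-18956\right) + 30167 = 102646740 + 30167 = 102676907$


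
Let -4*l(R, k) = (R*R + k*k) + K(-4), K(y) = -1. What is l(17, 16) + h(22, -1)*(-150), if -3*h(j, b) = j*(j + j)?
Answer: 48264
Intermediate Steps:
h(j, b) = -2*j**2/3 (h(j, b) = -j*(j + j)/3 = -j*2*j/3 = -2*j**2/3)
l(R, k) = 1/4 - R**2/4 - k**2/4 (l(R, k) = -((R*R + k*k) - 1)/4 = -((R**2 + k**2) - 1)/4 = -(-1 + R**2 + k**2)/4 = 1/4 - R**2/4 - k**2/4)
l(17, 16) + h(22, -1)*(-150) = (1/4 - 1/4*17**2 - 1/4*16**2) - 2/3*22**2*(-150) = (1/4 - 1/4*289 - 1/4*256) - 2/3*484*(-150) = (1/4 - 289/4 - 64) - 968/3*(-150) = -136 + 48400 = 48264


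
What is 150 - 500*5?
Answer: -2350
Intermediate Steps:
150 - 500*5 = 150 - 50*50 = 150 - 2500 = -2350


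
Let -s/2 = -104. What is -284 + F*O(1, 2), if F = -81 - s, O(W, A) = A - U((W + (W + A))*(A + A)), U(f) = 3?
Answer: 5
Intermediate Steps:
s = 208 (s = -2*(-104) = 208)
O(W, A) = -3 + A (O(W, A) = A - 1*3 = A - 3 = -3 + A)
F = -289 (F = -81 - 1*208 = -81 - 208 = -289)
-284 + F*O(1, 2) = -284 - 289*(-3 + 2) = -284 - 289*(-1) = -284 + 289 = 5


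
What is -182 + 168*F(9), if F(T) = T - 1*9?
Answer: -182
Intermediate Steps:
F(T) = -9 + T (F(T) = T - 9 = -9 + T)
-182 + 168*F(9) = -182 + 168*(-9 + 9) = -182 + 168*0 = -182 + 0 = -182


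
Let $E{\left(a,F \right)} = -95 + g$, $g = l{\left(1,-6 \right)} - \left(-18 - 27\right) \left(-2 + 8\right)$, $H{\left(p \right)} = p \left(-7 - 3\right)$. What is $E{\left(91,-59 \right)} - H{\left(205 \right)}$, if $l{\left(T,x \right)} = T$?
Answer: $2226$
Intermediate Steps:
$H{\left(p \right)} = - 10 p$ ($H{\left(p \right)} = p \left(-10\right) = - 10 p$)
$g = 271$ ($g = 1 - \left(-18 - 27\right) \left(-2 + 8\right) = 1 - \left(-45\right) 6 = 1 - -270 = 1 + 270 = 271$)
$E{\left(a,F \right)} = 176$ ($E{\left(a,F \right)} = -95 + 271 = 176$)
$E{\left(91,-59 \right)} - H{\left(205 \right)} = 176 - \left(-10\right) 205 = 176 - -2050 = 176 + 2050 = 2226$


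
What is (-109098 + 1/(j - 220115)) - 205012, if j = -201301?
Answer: -132370979761/421416 ≈ -3.1411e+5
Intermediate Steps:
(-109098 + 1/(j - 220115)) - 205012 = (-109098 + 1/(-201301 - 220115)) - 205012 = (-109098 + 1/(-421416)) - 205012 = (-109098 - 1/421416) - 205012 = -45975642769/421416 - 205012 = -132370979761/421416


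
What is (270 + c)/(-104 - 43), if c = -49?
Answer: -221/147 ≈ -1.5034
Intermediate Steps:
(270 + c)/(-104 - 43) = (270 - 49)/(-104 - 43) = 221/(-147) = 221*(-1/147) = -221/147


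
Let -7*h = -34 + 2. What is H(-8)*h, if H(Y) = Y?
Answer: -256/7 ≈ -36.571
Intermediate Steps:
h = 32/7 (h = -(-34 + 2)/7 = -1/7*(-32) = 32/7 ≈ 4.5714)
H(-8)*h = -8*32/7 = -256/7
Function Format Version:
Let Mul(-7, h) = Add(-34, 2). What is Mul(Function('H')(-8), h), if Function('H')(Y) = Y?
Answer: Rational(-256, 7) ≈ -36.571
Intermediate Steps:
h = Rational(32, 7) (h = Mul(Rational(-1, 7), Add(-34, 2)) = Mul(Rational(-1, 7), -32) = Rational(32, 7) ≈ 4.5714)
Mul(Function('H')(-8), h) = Mul(-8, Rational(32, 7)) = Rational(-256, 7)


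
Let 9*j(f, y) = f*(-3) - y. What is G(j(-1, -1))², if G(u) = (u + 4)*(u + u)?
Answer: 102400/6561 ≈ 15.607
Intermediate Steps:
j(f, y) = -f/3 - y/9 (j(f, y) = (f*(-3) - y)/9 = (-3*f - y)/9 = (-y - 3*f)/9 = -f/3 - y/9)
G(u) = 2*u*(4 + u) (G(u) = (4 + u)*(2*u) = 2*u*(4 + u))
G(j(-1, -1))² = (2*(-⅓*(-1) - ⅑*(-1))*(4 + (-⅓*(-1) - ⅑*(-1))))² = (2*(⅓ + ⅑)*(4 + (⅓ + ⅑)))² = (2*(4/9)*(4 + 4/9))² = (2*(4/9)*(40/9))² = (320/81)² = 102400/6561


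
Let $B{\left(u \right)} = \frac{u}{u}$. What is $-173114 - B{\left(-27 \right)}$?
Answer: $-173115$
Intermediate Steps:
$B{\left(u \right)} = 1$
$-173114 - B{\left(-27 \right)} = -173114 - 1 = -173115$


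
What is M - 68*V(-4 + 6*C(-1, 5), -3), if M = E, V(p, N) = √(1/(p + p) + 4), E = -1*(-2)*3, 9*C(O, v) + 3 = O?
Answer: 6 - 17*√1570/5 ≈ -128.72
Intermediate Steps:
C(O, v) = -⅓ + O/9
E = 6 (E = 2*3 = 6)
V(p, N) = √(4 + 1/(2*p)) (V(p, N) = √(1/(2*p) + 4) = √(4 + 1/(2*p)))
M = 6
M - 68*V(-4 + 6*C(-1, 5), -3) = 6 - 34*√(16 + 2/(-4 + 6*(-⅓ + (⅑)*(-1)))) = 6 - 34*√(16 + 2/(-4 + 6*(-⅓ - ⅑))) = 6 - 34*√(16 + 2/(-4 + 6*(-4/9))) = 6 - 34*√(16 + 2/(-4 - 8/3)) = 6 - 34*√(16 + 2/(-20/3)) = 6 - 34*√(16 + 2*(-3/20)) = 6 - 34*√(16 - 3/10) = 6 - 34*√(157/10) = 6 - 34*√1570/10 = 6 - 17*√1570/5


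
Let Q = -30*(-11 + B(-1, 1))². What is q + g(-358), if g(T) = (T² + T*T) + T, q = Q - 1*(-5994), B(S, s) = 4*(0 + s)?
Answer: 260494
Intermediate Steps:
B(S, s) = 4*s
Q = -1470 (Q = -30*(-11 + 4*1)² = -30*(-11 + 4)² = -30*(-7)² = -30*49 = -1470)
q = 4524 (q = -1470 - 1*(-5994) = -1470 + 5994 = 4524)
g(T) = T + 2*T² (g(T) = (T² + T²) + T = 2*T² + T = T + 2*T²)
q + g(-358) = 4524 - 358*(1 + 2*(-358)) = 4524 - 358*(1 - 716) = 4524 - 358*(-715) = 4524 + 255970 = 260494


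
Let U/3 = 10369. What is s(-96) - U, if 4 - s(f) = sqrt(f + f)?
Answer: -31103 - 8*I*sqrt(3) ≈ -31103.0 - 13.856*I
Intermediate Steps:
U = 31107 (U = 3*10369 = 31107)
s(f) = 4 - sqrt(2)*sqrt(f) (s(f) = 4 - sqrt(f + f) = 4 - sqrt(2*f) = 4 - sqrt(2)*sqrt(f))
s(-96) - U = (4 - sqrt(2)*sqrt(-96)) - 1*31107 = (4 - sqrt(2)*4*I*sqrt(6)) - 31107 = (4 - 8*I*sqrt(3)) - 31107 = -31103 - 8*I*sqrt(3)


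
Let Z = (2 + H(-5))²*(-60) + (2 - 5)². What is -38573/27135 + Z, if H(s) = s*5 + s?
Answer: -1276224758/27135 ≈ -47032.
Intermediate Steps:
H(s) = 6*s (H(s) = 5*s + s = 6*s)
Z = -47031 (Z = (2 + 6*(-5))²*(-60) + (2 - 5)² = (2 - 30)²*(-60) + (-3)² = (-28)²*(-60) + 9 = 784*(-60) + 9 = -47040 + 9 = -47031)
-38573/27135 + Z = -38573/27135 - 47031 = -1276224758/27135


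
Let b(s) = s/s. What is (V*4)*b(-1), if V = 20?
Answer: 80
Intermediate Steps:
b(s) = 1
(V*4)*b(-1) = (20*4)*1 = 80*1 = 80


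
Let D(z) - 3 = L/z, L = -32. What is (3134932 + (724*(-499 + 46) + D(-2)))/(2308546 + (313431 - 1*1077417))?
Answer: 2806979/1544560 ≈ 1.8173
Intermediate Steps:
D(z) = 3 - 32/z
(3134932 + (724*(-499 + 46) + D(-2)))/(2308546 + (313431 - 1*1077417)) = (3134932 + (724*(-499 + 46) + (3 - 32/(-2))))/(2308546 + (313431 - 1*1077417)) = (3134932 + (724*(-453) + (3 - 32*(-½))))/(2308546 + (313431 - 1077417)) = (3134932 + (-327972 + (3 + 16)))/(2308546 - 763986) = (3134932 + (-327972 + 19))/1544560 = (3134932 - 327953)*(1/1544560) = 2806979*(1/1544560) = 2806979/1544560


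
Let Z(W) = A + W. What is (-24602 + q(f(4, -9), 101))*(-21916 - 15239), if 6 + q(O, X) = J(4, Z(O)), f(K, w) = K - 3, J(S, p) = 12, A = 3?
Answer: 913864380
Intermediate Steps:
Z(W) = 3 + W
f(K, w) = -3 + K
q(O, X) = 6 (q(O, X) = -6 + 12 = 6)
(-24602 + q(f(4, -9), 101))*(-21916 - 15239) = (-24602 + 6)*(-21916 - 15239) = -24596*(-37155) = 913864380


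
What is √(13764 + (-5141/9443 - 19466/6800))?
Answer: √141845303548219222/3210620 ≈ 117.31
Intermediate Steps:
√(13764 + (-5141/9443 - 19466/6800)) = √(13764 + (-5141*1/9443 - 19466*1/6800)) = √(13764 + (-5141/9443 - 9733/3400)) = √(13764 - 109388119/32106200) = √(441800348681/32106200) = √141845303548219222/3210620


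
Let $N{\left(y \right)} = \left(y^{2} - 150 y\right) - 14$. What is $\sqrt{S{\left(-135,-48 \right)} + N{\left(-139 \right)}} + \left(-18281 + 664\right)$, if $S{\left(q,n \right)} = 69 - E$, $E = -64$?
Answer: $-17617 + \sqrt{40290} \approx -17416.0$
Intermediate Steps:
$S{\left(q,n \right)} = 133$ ($S{\left(q,n \right)} = 69 - -64 = 69 + 64 = 133$)
$N{\left(y \right)} = -14 + y^{2} - 150 y$
$\sqrt{S{\left(-135,-48 \right)} + N{\left(-139 \right)}} + \left(-18281 + 664\right) = \sqrt{133 - \left(-20836 - 19321\right)} + \left(-18281 + 664\right) = \sqrt{133 + \left(-14 + 19321 + 20850\right)} - 17617 = \sqrt{133 + 40157} - 17617 = \sqrt{40290} - 17617 = -17617 + \sqrt{40290}$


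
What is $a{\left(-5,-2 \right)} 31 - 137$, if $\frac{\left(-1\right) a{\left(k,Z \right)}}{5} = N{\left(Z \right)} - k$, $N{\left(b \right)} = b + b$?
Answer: $-292$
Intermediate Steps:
$N{\left(b \right)} = 2 b$
$a{\left(k,Z \right)} = - 10 Z + 5 k$ ($a{\left(k,Z \right)} = - 5 \left(2 Z - k\right) = - 5 \left(- k + 2 Z\right) = - 10 Z + 5 k$)
$a{\left(-5,-2 \right)} 31 - 137 = \left(\left(-10\right) \left(-2\right) + 5 \left(-5\right)\right) 31 - 137 = \left(20 - 25\right) 31 - 137 = \left(-5\right) 31 - 137 = -155 - 137 = -292$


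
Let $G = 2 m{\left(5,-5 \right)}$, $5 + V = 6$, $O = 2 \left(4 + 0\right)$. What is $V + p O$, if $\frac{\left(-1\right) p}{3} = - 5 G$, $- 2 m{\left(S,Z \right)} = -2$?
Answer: $241$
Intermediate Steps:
$m{\left(S,Z \right)} = 1$ ($m{\left(S,Z \right)} = \left(- \frac{1}{2}\right) \left(-2\right) = 1$)
$O = 8$ ($O = 2 \cdot 4 = 8$)
$V = 1$ ($V = -5 + 6 = 1$)
$G = 2$ ($G = 2 \cdot 1 = 2$)
$p = 30$ ($p = - 3 \left(\left(-5\right) 2\right) = \left(-3\right) \left(-10\right) = 30$)
$V + p O = 1 + 30 \cdot 8 = 1 + 240 = 241$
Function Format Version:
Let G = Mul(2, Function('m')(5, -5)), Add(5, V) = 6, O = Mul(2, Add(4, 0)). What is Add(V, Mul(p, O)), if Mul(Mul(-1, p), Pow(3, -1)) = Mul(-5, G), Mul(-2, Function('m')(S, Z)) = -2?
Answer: 241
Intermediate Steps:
Function('m')(S, Z) = 1 (Function('m')(S, Z) = Mul(Rational(-1, 2), -2) = 1)
O = 8 (O = Mul(2, 4) = 8)
V = 1 (V = Add(-5, 6) = 1)
G = 2 (G = Mul(2, 1) = 2)
p = 30 (p = Mul(-3, Mul(-5, 2)) = Mul(-3, -10) = 30)
Add(V, Mul(p, O)) = Add(1, Mul(30, 8)) = Add(1, 240) = 241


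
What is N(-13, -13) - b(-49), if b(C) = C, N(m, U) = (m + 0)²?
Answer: 218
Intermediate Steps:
N(m, U) = m²
N(-13, -13) - b(-49) = (-13)² - 1*(-49) = 169 + 49 = 218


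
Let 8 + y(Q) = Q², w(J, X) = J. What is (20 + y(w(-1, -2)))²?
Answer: 169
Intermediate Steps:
y(Q) = -8 + Q²
(20 + y(w(-1, -2)))² = (20 + (-8 + (-1)²))² = (20 + (-8 + 1))² = (20 - 7)² = 13² = 169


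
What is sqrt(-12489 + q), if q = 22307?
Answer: sqrt(9818) ≈ 99.086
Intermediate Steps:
sqrt(-12489 + q) = sqrt(-12489 + 22307) = sqrt(9818)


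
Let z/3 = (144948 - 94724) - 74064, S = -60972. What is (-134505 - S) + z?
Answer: -145053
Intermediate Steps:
z = -71520 (z = 3*((144948 - 94724) - 74064) = 3*(50224 - 74064) = 3*(-23840) = -71520)
(-134505 - S) + z = (-134505 - 1*(-60972)) - 71520 = (-134505 + 60972) - 71520 = -73533 - 71520 = -145053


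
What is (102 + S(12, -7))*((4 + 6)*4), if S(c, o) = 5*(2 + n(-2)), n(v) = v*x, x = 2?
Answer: 3680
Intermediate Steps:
n(v) = 2*v (n(v) = v*2 = 2*v)
S(c, o) = -10 (S(c, o) = 5*(2 + 2*(-2)) = 5*(2 - 4) = 5*(-2) = -10)
(102 + S(12, -7))*((4 + 6)*4) = (102 - 10)*((4 + 6)*4) = 92*(10*4) = 92*40 = 3680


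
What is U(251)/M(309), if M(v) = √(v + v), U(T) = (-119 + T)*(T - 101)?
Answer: 3300*√618/103 ≈ 796.47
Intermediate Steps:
U(T) = (-119 + T)*(-101 + T)
M(v) = √2*√v (M(v) = √(2*v) = √2*√v)
U(251)/M(309) = (12019 + 251² - 220*251)/((√2*√309)) = (12019 + 63001 - 55220)/(√618) = 19800*(√618/618) = 3300*√618/103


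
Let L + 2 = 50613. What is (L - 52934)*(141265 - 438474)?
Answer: 690416507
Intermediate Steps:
L = 50611 (L = -2 + 50613 = 50611)
(L - 52934)*(141265 - 438474) = (50611 - 52934)*(141265 - 438474) = -2323*(-297209) = 690416507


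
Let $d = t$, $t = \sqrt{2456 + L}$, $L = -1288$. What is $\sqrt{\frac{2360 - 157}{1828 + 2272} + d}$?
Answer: $\frac{\sqrt{90323 + 672400 \sqrt{73}}}{410} \approx 5.8918$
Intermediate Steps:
$t = 4 \sqrt{73}$ ($t = \sqrt{2456 - 1288} = \sqrt{1168} = 4 \sqrt{73} \approx 34.176$)
$d = 4 \sqrt{73} \approx 34.176$
$\sqrt{\frac{2360 - 157}{1828 + 2272} + d} = \sqrt{\frac{2360 - 157}{1828 + 2272} + 4 \sqrt{73}} = \sqrt{\frac{2203}{4100} + 4 \sqrt{73}}$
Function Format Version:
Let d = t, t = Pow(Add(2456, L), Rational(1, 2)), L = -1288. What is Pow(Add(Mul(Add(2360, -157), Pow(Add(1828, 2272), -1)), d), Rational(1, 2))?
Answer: Mul(Rational(1, 410), Pow(Add(90323, Mul(672400, Pow(73, Rational(1, 2)))), Rational(1, 2))) ≈ 5.8918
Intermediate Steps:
t = Mul(4, Pow(73, Rational(1, 2))) (t = Pow(Add(2456, -1288), Rational(1, 2)) = Pow(1168, Rational(1, 2)) = Mul(4, Pow(73, Rational(1, 2))) ≈ 34.176)
d = Mul(4, Pow(73, Rational(1, 2))) ≈ 34.176
Pow(Add(Mul(Add(2360, -157), Pow(Add(1828, 2272), -1)), d), Rational(1, 2)) = Pow(Add(Mul(Add(2360, -157), Pow(Add(1828, 2272), -1)), Mul(4, Pow(73, Rational(1, 2)))), Rational(1, 2)) = Pow(Add(Mul(2203, Pow(4100, -1)), Mul(4, Pow(73, Rational(1, 2)))), Rational(1, 2)) = Pow(Add(Mul(2203, Rational(1, 4100)), Mul(4, Pow(73, Rational(1, 2)))), Rational(1, 2)) = Pow(Add(Rational(2203, 4100), Mul(4, Pow(73, Rational(1, 2)))), Rational(1, 2))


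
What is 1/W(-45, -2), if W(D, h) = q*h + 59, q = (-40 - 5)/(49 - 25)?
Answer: 4/251 ≈ 0.015936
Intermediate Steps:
q = -15/8 (q = -45/24 = -45*1/24 = -15/8 ≈ -1.8750)
W(D, h) = 59 - 15*h/8 (W(D, h) = -15*h/8 + 59 = 59 - 15*h/8)
1/W(-45, -2) = 1/(59 - 15/8*(-2)) = 1/(59 + 15/4) = 1/(251/4) = 4/251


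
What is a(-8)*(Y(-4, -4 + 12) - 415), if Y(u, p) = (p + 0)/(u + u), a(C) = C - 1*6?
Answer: 5824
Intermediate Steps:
a(C) = -6 + C (a(C) = C - 6 = -6 + C)
Y(u, p) = p/(2*u) (Y(u, p) = p/((2*u)) = p*(1/(2*u)) = p/(2*u))
a(-8)*(Y(-4, -4 + 12) - 415) = (-6 - 8)*((½)*(-4 + 12)/(-4) - 415) = -14*((½)*8*(-¼) - 415) = -14*(-1 - 415) = -14*(-416) = 5824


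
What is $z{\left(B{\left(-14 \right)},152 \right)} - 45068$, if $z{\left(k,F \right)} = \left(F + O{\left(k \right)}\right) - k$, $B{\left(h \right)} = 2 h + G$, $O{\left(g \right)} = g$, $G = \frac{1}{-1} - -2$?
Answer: $-44916$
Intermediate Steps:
$G = 1$ ($G = -1 + 2 = 1$)
$B{\left(h \right)} = 1 + 2 h$ ($B{\left(h \right)} = 2 h + 1 = 1 + 2 h$)
$z{\left(k,F \right)} = F$ ($z{\left(k,F \right)} = \left(F + k\right) - k = F$)
$z{\left(B{\left(-14 \right)},152 \right)} - 45068 = 152 - 45068 = -44916$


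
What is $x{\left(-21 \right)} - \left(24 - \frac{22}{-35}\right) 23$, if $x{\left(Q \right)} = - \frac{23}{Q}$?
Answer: $- \frac{59363}{105} \approx -565.36$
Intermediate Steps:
$x{\left(-21 \right)} - \left(24 - \frac{22}{-35}\right) 23 = - \frac{23}{-21} - \left(24 - \frac{22}{-35}\right) 23 = \left(-23\right) \left(- \frac{1}{21}\right) - \left(24 - - \frac{22}{35}\right) 23 = \frac{23}{21} - \left(24 + \frac{22}{35}\right) 23 = \frac{23}{21} - \frac{862}{35} \cdot 23 = \frac{23}{21} - \frac{19826}{35} = - \frac{59363}{105}$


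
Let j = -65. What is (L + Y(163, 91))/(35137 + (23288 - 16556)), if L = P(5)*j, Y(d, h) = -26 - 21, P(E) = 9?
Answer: -632/41869 ≈ -0.015095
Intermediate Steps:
Y(d, h) = -47
L = -585 (L = 9*(-65) = -585)
(L + Y(163, 91))/(35137 + (23288 - 16556)) = (-585 - 47)/(35137 + (23288 - 16556)) = -632/(35137 + 6732) = -632/41869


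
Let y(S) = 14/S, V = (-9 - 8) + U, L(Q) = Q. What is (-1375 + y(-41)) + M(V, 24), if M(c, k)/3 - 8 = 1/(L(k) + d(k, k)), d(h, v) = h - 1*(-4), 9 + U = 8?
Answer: -2880937/2132 ≈ -1351.3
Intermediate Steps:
U = -1 (U = -9 + 8 = -1)
V = -18 (V = (-9 - 8) - 1 = -17 - 1 = -18)
d(h, v) = 4 + h (d(h, v) = h + 4 = 4 + h)
M(c, k) = 24 + 3/(4 + 2*k) (M(c, k) = 24 + 3/(k + (4 + k)) = 24 + 3/(4 + 2*k))
(-1375 + y(-41)) + M(V, 24) = (-1375 + 14/(-41)) + 3*(33 + 16*24)/(2*(2 + 24)) = (-1375 + 14*(-1/41)) + (3/2)*(33 + 384)/26 = (-1375 - 14/41) + (3/2)*(1/26)*417 = -56389/41 + 1251/52 = -2880937/2132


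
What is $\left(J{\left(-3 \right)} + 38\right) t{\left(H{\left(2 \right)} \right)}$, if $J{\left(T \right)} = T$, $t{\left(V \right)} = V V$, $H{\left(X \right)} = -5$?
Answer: $875$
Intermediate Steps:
$t{\left(V \right)} = V^{2}$
$\left(J{\left(-3 \right)} + 38\right) t{\left(H{\left(2 \right)} \right)} = \left(-3 + 38\right) \left(-5\right)^{2} = 35 \cdot 25 = 875$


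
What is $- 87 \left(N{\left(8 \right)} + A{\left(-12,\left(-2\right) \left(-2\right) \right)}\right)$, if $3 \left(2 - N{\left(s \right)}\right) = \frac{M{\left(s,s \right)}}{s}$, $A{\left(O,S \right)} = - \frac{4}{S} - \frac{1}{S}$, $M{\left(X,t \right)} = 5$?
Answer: $- \frac{377}{8} \approx -47.125$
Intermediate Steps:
$A{\left(O,S \right)} = - \frac{5}{S}$
$N{\left(s \right)} = 2 - \frac{5}{3 s}$ ($N{\left(s \right)} = 2 - \frac{5 \frac{1}{s}}{3} = 2 - \frac{5}{3 s}$)
$- 87 \left(N{\left(8 \right)} + A{\left(-12,\left(-2\right) \left(-2\right) \right)}\right) = - 87 \left(\left(2 - \frac{5}{3 \cdot 8}\right) - \frac{5}{\left(-2\right) \left(-2\right)}\right) = - 87 \left(\left(2 - \frac{5}{24}\right) - \frac{5}{4}\right) = - 87 \left(\frac{43}{24} - \frac{5}{4}\right) = \left(-87\right) \frac{13}{24} = - \frac{377}{8}$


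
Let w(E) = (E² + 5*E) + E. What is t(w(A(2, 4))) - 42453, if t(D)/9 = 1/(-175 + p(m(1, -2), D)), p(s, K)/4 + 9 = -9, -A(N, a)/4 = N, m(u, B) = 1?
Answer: -10485900/247 ≈ -42453.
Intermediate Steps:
A(N, a) = -4*N
w(E) = E² + 6*E
p(s, K) = -72 (p(s, K) = -36 + 4*(-9) = -36 - 36 = -72)
t(D) = -9/247 (t(D) = 9/(-175 - 72) = 9/(-247) = 9*(-1/247) = -9/247)
t(w(A(2, 4))) - 42453 = -9/247 - 42453 = -10485900/247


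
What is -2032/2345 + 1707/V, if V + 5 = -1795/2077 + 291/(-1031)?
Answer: -2866178433563/10288286505 ≈ -278.59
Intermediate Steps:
V = -13161987/2141387 (V = -5 + (-1795/2077 + 291/(-1031)) = -5 + (-1795*1/2077 + 291*(-1/1031)) = -5 + (-1795/2077 - 291/1031) = -5 - 2455052/2141387 = -13161987/2141387 ≈ -6.1465)
-2032/2345 + 1707/V = -2032/2345 + 1707/(-13161987/2141387) = -2032*1/2345 + 1707*(-2141387/13161987) = -2032/2345 - 1218449203/4387329 = -2866178433563/10288286505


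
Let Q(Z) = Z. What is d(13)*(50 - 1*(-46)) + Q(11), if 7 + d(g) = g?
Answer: 587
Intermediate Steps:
d(g) = -7 + g
d(13)*(50 - 1*(-46)) + Q(11) = (-7 + 13)*(50 - 1*(-46)) + 11 = 6*(50 + 46) + 11 = 6*96 + 11 = 576 + 11 = 587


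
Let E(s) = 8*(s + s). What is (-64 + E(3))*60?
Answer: -960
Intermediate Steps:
E(s) = 16*s (E(s) = 8*(2*s) = 16*s)
(-64 + E(3))*60 = (-64 + 16*3)*60 = (-64 + 48)*60 = -16*60 = -960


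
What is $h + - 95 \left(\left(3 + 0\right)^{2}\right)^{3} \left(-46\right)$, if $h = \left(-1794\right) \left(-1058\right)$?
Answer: $5083782$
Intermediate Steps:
$h = 1898052$
$h + - 95 \left(\left(3 + 0\right)^{2}\right)^{3} \left(-46\right) = 1898052 + - 95 \left(\left(3 + 0\right)^{2}\right)^{3} \left(-46\right) = 1898052 + - 95 \left(3^{2}\right)^{3} \left(-46\right) = 1898052 + - 95 \cdot 9^{3} \left(-46\right) = 1898052 + \left(-95\right) 729 \left(-46\right) = 1898052 - -3185730 = 1898052 + 3185730 = 5083782$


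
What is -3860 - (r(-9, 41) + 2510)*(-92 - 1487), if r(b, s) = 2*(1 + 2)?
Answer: 3968904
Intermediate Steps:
r(b, s) = 6 (r(b, s) = 2*3 = 6)
-3860 - (r(-9, 41) + 2510)*(-92 - 1487) = -3860 - (6 + 2510)*(-92 - 1487) = -3860 - 2516*(-1579) = -3860 - 1*(-3972764) = -3860 + 3972764 = 3968904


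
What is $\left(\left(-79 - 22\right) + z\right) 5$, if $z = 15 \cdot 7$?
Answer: $20$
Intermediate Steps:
$z = 105$
$\left(\left(-79 - 22\right) + z\right) 5 = \left(\left(-79 - 22\right) + 105\right) 5 = \left(-101 + 105\right) 5 = 4 \cdot 5 = 20$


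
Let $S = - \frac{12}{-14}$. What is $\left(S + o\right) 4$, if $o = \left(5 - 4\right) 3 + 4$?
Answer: $\frac{220}{7} \approx 31.429$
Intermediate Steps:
$S = \frac{6}{7}$ ($S = \left(-12\right) \left(- \frac{1}{14}\right) = \frac{6}{7} \approx 0.85714$)
$o = 7$ ($o = \left(5 - 4\right) 3 + 4 = 1 \cdot 3 + 4 = 3 + 4 = 7$)
$\left(S + o\right) 4 = \left(\frac{6}{7} + 7\right) 4 = \frac{55}{7} \cdot 4 = \frac{220}{7}$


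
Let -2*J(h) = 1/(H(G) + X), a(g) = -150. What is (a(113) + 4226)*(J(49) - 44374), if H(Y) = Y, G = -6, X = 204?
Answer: -17905974995/99 ≈ -1.8087e+8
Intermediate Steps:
J(h) = -1/396 (J(h) = -1/(2*(-6 + 204)) = -1/2/198 = -1/2*1/198 = -1/396)
(a(113) + 4226)*(J(49) - 44374) = (-150 + 4226)*(-1/396 - 44374) = 4076*(-17572105/396) = -17905974995/99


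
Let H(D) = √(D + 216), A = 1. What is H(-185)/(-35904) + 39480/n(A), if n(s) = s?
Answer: 39480 - √31/35904 ≈ 39480.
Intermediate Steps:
H(D) = √(216 + D)
H(-185)/(-35904) + 39480/n(A) = √(216 - 185)/(-35904) + 39480/1 = √31*(-1/35904) + 39480*1 = -√31/35904 + 39480 = 39480 - √31/35904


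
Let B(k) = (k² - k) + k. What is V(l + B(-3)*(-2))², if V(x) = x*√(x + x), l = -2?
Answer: -16000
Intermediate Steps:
B(k) = k²
V(x) = √2*x^(3/2) (V(x) = x*√(2*x) = x*(√2*√x) = √2*x^(3/2))
V(l + B(-3)*(-2))² = (√2*(-2 + (-3)²*(-2))^(3/2))² = (√2*(-2 + 9*(-2))^(3/2))² = (√2*(-2 - 18)^(3/2))² = (√2*(-20)^(3/2))² = (√2*(-40*I*√5))² = (-40*I*√10)² = -16000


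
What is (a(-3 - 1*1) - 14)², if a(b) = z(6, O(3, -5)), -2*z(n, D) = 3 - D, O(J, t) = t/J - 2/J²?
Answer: 21904/81 ≈ 270.42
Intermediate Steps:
O(J, t) = -2/J² + t/J (O(J, t) = t/J - 2/J² = -2/J² + t/J)
z(n, D) = -3/2 + D/2 (z(n, D) = -(3 - D)/2 = -3/2 + D/2)
a(b) = -22/9 (a(b) = -3/2 + ((-2 + 3*(-5))/3²)/2 = -3/2 + ((-2 - 15)/9)/2 = -3/2 + ((⅑)*(-17))/2 = -3/2 + (½)*(-17/9) = -3/2 - 17/18 = -22/9)
(a(-3 - 1*1) - 14)² = (-22/9 - 14)² = (-148/9)² = 21904/81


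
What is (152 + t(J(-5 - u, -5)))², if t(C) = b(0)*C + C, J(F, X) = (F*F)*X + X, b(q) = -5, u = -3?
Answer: 63504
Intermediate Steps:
J(F, X) = X + X*F² (J(F, X) = F²*X + X = X*F² + X = X + X*F²)
t(C) = -4*C (t(C) = -5*C + C = -4*C)
(152 + t(J(-5 - u, -5)))² = (152 - (-20)*(1 + (-5 - 1*(-3))²))² = (152 - (-20)*(1 + (-5 + 3)²))² = (152 - (-20)*(1 + (-2)²))² = (152 - (-20)*(1 + 4))² = (152 - (-20)*5)² = (152 - 4*(-25))² = (152 + 100)² = 252² = 63504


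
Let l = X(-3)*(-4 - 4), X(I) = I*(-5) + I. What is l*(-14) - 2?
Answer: 1342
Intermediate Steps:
X(I) = -4*I (X(I) = -5*I + I = -4*I)
l = -96 (l = (-4*(-3))*(-4 - 4) = 12*(-8) = -96)
l*(-14) - 2 = -96*(-14) - 2 = 1344 - 2 = 1342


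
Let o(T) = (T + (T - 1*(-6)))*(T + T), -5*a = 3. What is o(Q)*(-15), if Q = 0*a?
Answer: 0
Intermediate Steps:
a = -⅗ (a = -⅕*3 = -⅗ ≈ -0.60000)
Q = 0 (Q = 0*(-⅗) = 0)
o(T) = 2*T*(6 + 2*T) (o(T) = (T + (T + 6))*(2*T) = (T + (6 + T))*(2*T) = (6 + 2*T)*(2*T) = 2*T*(6 + 2*T))
o(Q)*(-15) = (4*0*(3 + 0))*(-15) = (4*0*3)*(-15) = 0*(-15) = 0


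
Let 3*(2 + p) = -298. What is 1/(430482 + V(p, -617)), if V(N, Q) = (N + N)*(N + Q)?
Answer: 9/5184578 ≈ 1.7359e-6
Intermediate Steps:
p = -304/3 (p = -2 + (1/3)*(-298) = -2 - 298/3 = -304/3 ≈ -101.33)
V(N, Q) = 2*N*(N + Q) (V(N, Q) = (2*N)*(N + Q) = 2*N*(N + Q))
1/(430482 + V(p, -617)) = 1/(430482 + 2*(-304/3)*(-304/3 - 617)) = 1/(430482 + 2*(-304/3)*(-2155/3)) = 1/(430482 + 1310240/9) = 1/(5184578/9) = 9/5184578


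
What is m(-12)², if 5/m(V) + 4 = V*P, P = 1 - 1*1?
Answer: 25/16 ≈ 1.5625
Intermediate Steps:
P = 0 (P = 1 - 1 = 0)
m(V) = -5/4 (m(V) = 5/(-4 + V*0) = 5/(-4 + 0) = 5/(-4) = 5*(-¼) = -5/4)
m(-12)² = (-5/4)² = 25/16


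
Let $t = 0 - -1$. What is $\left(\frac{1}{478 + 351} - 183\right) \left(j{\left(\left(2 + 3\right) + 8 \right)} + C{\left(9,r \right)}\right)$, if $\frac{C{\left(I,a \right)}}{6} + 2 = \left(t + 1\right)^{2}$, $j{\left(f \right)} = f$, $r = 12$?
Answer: $- \frac{3792650}{829} \approx -4575.0$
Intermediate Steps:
$t = 1$ ($t = 0 + 1 = 1$)
$C{\left(I,a \right)} = 12$ ($C{\left(I,a \right)} = -12 + 6 \left(1 + 1\right)^{2} = -12 + 6 \cdot 2^{2} = -12 + 6 \cdot 4 = -12 + 24 = 12$)
$\left(\frac{1}{478 + 351} - 183\right) \left(j{\left(\left(2 + 3\right) + 8 \right)} + C{\left(9,r \right)}\right) = \left(\frac{1}{478 + 351} - 183\right) \left(\left(\left(2 + 3\right) + 8\right) + 12\right) = \left(\frac{1}{829} - 183\right) \left(\left(5 + 8\right) + 12\right) = \left(\frac{1}{829} - 183\right) \left(13 + 12\right) = \left(- \frac{151706}{829}\right) 25 = - \frac{3792650}{829}$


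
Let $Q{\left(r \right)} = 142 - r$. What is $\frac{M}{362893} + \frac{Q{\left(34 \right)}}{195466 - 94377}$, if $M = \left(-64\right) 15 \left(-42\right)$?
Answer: $\frac{4115100924}{36684490477} \approx 0.11218$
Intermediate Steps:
$M = 40320$ ($M = \left(-960\right) \left(-42\right) = 40320$)
$\frac{M}{362893} + \frac{Q{\left(34 \right)}}{195466 - 94377} = \frac{40320}{362893} + \frac{142 - 34}{195466 - 94377} = 40320 \cdot \frac{1}{362893} + \frac{142 - 34}{195466 - 94377} = \frac{40320}{362893} + \frac{108}{101089} = \frac{4115100924}{36684490477}$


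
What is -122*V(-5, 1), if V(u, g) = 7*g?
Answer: -854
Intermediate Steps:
-122*V(-5, 1) = -854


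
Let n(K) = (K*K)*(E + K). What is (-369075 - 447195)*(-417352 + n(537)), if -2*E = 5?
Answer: -125473660143195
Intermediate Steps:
E = -5/2 (E = -1/2*5 = -5/2 ≈ -2.5000)
n(K) = K**2*(-5/2 + K) (n(K) = (K*K)*(-5/2 + K) = K**2*(-5/2 + K))
(-369075 - 447195)*(-417352 + n(537)) = (-369075 - 447195)*(-417352 + 537**2*(-5/2 + 537)) = -816270*(-417352 + 288369*(1069/2)) = -816270*(-417352 + 308266461/2) = -816270*307431757/2 = -125473660143195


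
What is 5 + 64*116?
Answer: 7429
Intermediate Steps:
5 + 64*116 = 5 + 7424 = 7429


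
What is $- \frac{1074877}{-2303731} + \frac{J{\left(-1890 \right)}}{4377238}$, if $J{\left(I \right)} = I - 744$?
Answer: $\frac{2349462211136}{5041989437489} \approx 0.46598$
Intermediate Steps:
$J{\left(I \right)} = -744 + I$ ($J{\left(I \right)} = I - 744 = -744 + I$)
$- \frac{1074877}{-2303731} + \frac{J{\left(-1890 \right)}}{4377238} = - \frac{1074877}{-2303731} + \frac{-744 - 1890}{4377238} = \left(-1074877\right) \left(- \frac{1}{2303731}\right) - \frac{1317}{2188619} = \frac{1074877}{2303731} - \frac{1317}{2188619} = \frac{2349462211136}{5041989437489}$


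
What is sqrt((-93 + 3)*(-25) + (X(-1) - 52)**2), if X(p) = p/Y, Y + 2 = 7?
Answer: 3*sqrt(13819)/5 ≈ 70.533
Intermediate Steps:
Y = 5 (Y = -2 + 7 = 5)
X(p) = p/5
sqrt((-93 + 3)*(-25) + (X(-1) - 52)**2) = sqrt((-93 + 3)*(-25) + ((1/5)*(-1) - 52)**2) = sqrt(-90*(-25) + (-1/5 - 52)**2) = sqrt(2250 + (-261/5)**2) = sqrt(2250 + 68121/25) = sqrt(124371/25) = 3*sqrt(13819)/5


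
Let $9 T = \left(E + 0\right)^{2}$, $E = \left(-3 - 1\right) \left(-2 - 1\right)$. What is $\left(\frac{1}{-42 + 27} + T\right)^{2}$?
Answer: $\frac{57121}{225} \approx 253.87$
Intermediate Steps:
$E = 12$ ($E = \left(-3 - 1\right) \left(-3\right) = \left(-4\right) \left(-3\right) = 12$)
$T = 16$ ($T = \frac{\left(12 + 0\right)^{2}}{9} = \frac{12^{2}}{9} = \frac{1}{9} \cdot 144 = 16$)
$\left(\frac{1}{-42 + 27} + T\right)^{2} = \left(\frac{1}{-42 + 27} + 16\right)^{2} = \left(\frac{1}{-15} + 16\right)^{2} = \left(- \frac{1}{15} + 16\right)^{2} = \left(\frac{239}{15}\right)^{2} = \frac{57121}{225}$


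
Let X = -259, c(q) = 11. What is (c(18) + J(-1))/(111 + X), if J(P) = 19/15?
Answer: -46/555 ≈ -0.082883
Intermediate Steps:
J(P) = 19/15 (J(P) = 19*(1/15) = 19/15)
(c(18) + J(-1))/(111 + X) = (11 + 19/15)/(111 - 259) = (184/15)/(-148) = (184/15)*(-1/148) = -46/555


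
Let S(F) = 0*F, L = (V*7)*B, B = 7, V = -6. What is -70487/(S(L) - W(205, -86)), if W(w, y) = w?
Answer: 70487/205 ≈ 343.84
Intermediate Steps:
L = -294 (L = -6*7*7 = -42*7 = -294)
S(F) = 0
-70487/(S(L) - W(205, -86)) = -70487/(0 - 1*205) = -70487/(0 - 205) = -70487/(-205) = -70487*(-1/205) = 70487/205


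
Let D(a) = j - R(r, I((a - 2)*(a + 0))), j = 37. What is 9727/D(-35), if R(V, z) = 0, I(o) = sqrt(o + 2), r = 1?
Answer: 9727/37 ≈ 262.89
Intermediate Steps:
I(o) = sqrt(2 + o)
D(a) = 37 (D(a) = 37 - 1*0 = 37 + 0 = 37)
9727/D(-35) = 9727/37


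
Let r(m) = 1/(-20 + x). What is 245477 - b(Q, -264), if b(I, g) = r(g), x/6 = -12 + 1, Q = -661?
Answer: 21111023/86 ≈ 2.4548e+5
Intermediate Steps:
x = -66 (x = 6*(-12 + 1) = 6*(-11) = -66)
r(m) = -1/86 (r(m) = 1/(-20 - 66) = 1/(-86) = -1/86)
b(I, g) = -1/86
245477 - b(Q, -264) = 245477 - 1*(-1/86) = 245477 + 1/86 = 21111023/86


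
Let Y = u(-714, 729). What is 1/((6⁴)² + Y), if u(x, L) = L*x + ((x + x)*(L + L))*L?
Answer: -1/1516636386 ≈ -6.5935e-10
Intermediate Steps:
u(x, L) = L*x + 4*x*L² (u(x, L) = L*x + ((2*x)*(2*L))*L = L*x + (4*L*x)*L = L*x + 4*x*L²)
Y = -1518316002 (Y = 729*(-714)*(1 + 4*729) = 729*(-714)*(1 + 2916) = 729*(-714)*2917 = -1518316002)
1/((6⁴)² + Y) = 1/((6⁴)² - 1518316002) = 1/(1296² - 1518316002) = 1/(1679616 - 1518316002) = 1/(-1516636386) = -1/1516636386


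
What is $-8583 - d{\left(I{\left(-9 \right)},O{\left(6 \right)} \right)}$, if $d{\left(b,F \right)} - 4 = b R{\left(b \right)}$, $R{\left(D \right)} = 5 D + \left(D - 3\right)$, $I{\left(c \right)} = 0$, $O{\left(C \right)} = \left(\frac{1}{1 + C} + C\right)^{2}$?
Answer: $-8587$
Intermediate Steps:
$O{\left(C \right)} = \left(C + \frac{1}{1 + C}\right)^{2}$
$R{\left(D \right)} = -3 + 6 D$ ($R{\left(D \right)} = 5 D + \left(D - 3\right) = 5 D + \left(-3 + D\right) = -3 + 6 D$)
$d{\left(b,F \right)} = 4 + b \left(-3 + 6 b\right)$
$-8583 - d{\left(I{\left(-9 \right)},O{\left(6 \right)} \right)} = -8583 - \left(4 + 3 \cdot 0 \left(-1 + 2 \cdot 0\right)\right) = -8583 - \left(4 + 3 \cdot 0 \left(-1 + 0\right)\right) = -8583 - \left(4 + 3 \cdot 0 \left(-1\right)\right) = -8583 - \left(4 + 0\right) = -8583 - 4 = -8587$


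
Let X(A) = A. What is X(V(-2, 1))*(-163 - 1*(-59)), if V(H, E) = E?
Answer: -104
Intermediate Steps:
X(V(-2, 1))*(-163 - 1*(-59)) = 1*(-163 - 1*(-59)) = 1*(-163 + 59) = 1*(-104) = -104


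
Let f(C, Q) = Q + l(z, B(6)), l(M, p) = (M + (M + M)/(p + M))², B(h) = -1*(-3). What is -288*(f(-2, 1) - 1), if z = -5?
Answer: 0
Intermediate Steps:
B(h) = 3
l(M, p) = (M + 2*M/(M + p))² (l(M, p) = (M + (2*M)/(M + p))² = (M + 2*M/(M + p))²)
f(C, Q) = Q (f(C, Q) = Q + (-5)²*(2 - 5 + 3)²/(-5 + 3)² = Q + 25*0²/(-2)² = Q + 25*(¼)*0 = Q + 0 = Q)
-288*(f(-2, 1) - 1) = -288*(1 - 1) = -288*0 = 0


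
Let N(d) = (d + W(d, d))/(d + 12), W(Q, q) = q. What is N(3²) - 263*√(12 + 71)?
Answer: 6/7 - 263*√83 ≈ -2395.2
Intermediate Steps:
N(d) = 2*d/(12 + d) (N(d) = (d + d)/(d + 12) = (2*d)/(12 + d) = 2*d/(12 + d))
N(3²) - 263*√(12 + 71) = 2*3²/(12 + 3²) - 263*√(12 + 71) = 2*9/(12 + 9) - 263*√83 = 2*9/21 - 263*√83 = 2*9*(1/21) - 263*√83 = 6/7 - 263*√83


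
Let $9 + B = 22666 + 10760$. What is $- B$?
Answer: $-33417$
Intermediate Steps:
$B = 33417$ ($B = -9 + \left(22666 + 10760\right) = -9 + 33426 = 33417$)
$- B = \left(-1\right) 33417 = -33417$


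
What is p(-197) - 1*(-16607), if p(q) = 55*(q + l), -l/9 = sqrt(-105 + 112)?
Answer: 5772 - 495*sqrt(7) ≈ 4462.4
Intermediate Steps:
l = -9*sqrt(7) (l = -9*sqrt(-105 + 112) = -9*sqrt(7) ≈ -23.812)
p(q) = -495*sqrt(7) + 55*q (p(q) = 55*(q - 9*sqrt(7)) = -495*sqrt(7) + 55*q)
p(-197) - 1*(-16607) = (-495*sqrt(7) + 55*(-197)) - 1*(-16607) = (-495*sqrt(7) - 10835) + 16607 = (-10835 - 495*sqrt(7)) + 16607 = 5772 - 495*sqrt(7)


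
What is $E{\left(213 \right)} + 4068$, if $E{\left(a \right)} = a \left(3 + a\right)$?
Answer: $50076$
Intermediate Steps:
$E{\left(213 \right)} + 4068 = 213 \left(3 + 213\right) + 4068 = 213 \cdot 216 + 4068 = 46008 + 4068 = 50076$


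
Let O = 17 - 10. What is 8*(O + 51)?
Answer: 464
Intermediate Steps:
O = 7
8*(O + 51) = 8*(7 + 51) = 8*58 = 464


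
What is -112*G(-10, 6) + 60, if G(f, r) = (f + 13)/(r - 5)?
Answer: -276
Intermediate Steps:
G(f, r) = (13 + f)/(-5 + r)
-112*G(-10, 6) + 60 = -112*(13 - 10)/(-5 + 6) + 60 = -112*3/1 + 60 = -112*3 + 60 = -336 + 60 = -276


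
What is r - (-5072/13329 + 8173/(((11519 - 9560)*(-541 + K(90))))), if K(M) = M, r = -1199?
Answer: -427732829278/356857317 ≈ -1198.6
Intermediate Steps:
r - (-5072/13329 + 8173/(((11519 - 9560)*(-541 + K(90))))) = -1199 - (-5072/13329 + 8173/(((11519 - 9560)*(-541 + 90)))) = -1199 - (-5072*1/13329 + 8173/((1959*(-451)))) = -1199 - (-5072/13329 + 8173/(-883509)) = -1199 - (-5072/13329 + 8173*(-1/883509)) = -1199 - (-5072/13329 - 743/80319) = -1199 - 1*(-139093805/356857317) = -1199 + 139093805/356857317 = -427732829278/356857317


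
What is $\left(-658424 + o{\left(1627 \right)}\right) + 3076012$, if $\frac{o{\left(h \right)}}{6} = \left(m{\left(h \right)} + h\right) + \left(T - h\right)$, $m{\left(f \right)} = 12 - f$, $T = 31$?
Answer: $2408084$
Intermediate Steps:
$o{\left(h \right)} = 258 - 6 h$ ($o{\left(h \right)} = 6 \left(\left(\left(12 - h\right) + h\right) - \left(-31 + h\right)\right) = 6 \left(12 - \left(-31 + h\right)\right) = 6 \left(43 - h\right) = 258 - 6 h$)
$\left(-658424 + o{\left(1627 \right)}\right) + 3076012 = \left(-658424 + \left(258 - 9762\right)\right) + 3076012 = \left(-658424 - 9504\right) + 3076012 = -667928 + 3076012 = 2408084$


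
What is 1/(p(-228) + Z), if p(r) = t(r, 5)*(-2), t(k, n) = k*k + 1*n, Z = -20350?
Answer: -1/124328 ≈ -8.0432e-6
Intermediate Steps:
t(k, n) = n + k² (t(k, n) = k² + n = n + k²)
p(r) = -10 - 2*r² (p(r) = (5 + r²)*(-2) = -10 - 2*r²)
1/(p(-228) + Z) = 1/((-10 - 2*(-228)²) - 20350) = 1/((-10 - 2*51984) - 20350) = 1/((-10 - 103968) - 20350) = 1/(-103978 - 20350) = 1/(-124328) = -1/124328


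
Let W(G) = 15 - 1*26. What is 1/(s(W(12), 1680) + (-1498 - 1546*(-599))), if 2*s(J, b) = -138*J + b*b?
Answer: 1/2336515 ≈ 4.2799e-7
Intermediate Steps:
W(G) = -11 (W(G) = 15 - 26 = -11)
s(J, b) = b**2/2 - 69*J (s(J, b) = (-138*J + b*b)/2 = (-138*J + b**2)/2 = (b**2 - 138*J)/2 = b**2/2 - 69*J)
1/(s(W(12), 1680) + (-1498 - 1546*(-599))) = 1/(((1/2)*1680**2 - 69*(-11)) + (-1498 - 1546*(-599))) = 1/(((1/2)*2822400 + 759) + (-1498 + 926054)) = 1/((1411200 + 759) + 924556) = 1/(1411959 + 924556) = 1/2336515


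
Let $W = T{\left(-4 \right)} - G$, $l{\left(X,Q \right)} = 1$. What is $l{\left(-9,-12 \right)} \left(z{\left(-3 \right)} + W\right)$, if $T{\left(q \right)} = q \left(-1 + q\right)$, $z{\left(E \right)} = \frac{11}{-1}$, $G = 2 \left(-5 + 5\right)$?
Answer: $9$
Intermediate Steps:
$G = 0$ ($G = 2 \cdot 0 = 0$)
$z{\left(E \right)} = -11$ ($z{\left(E \right)} = 11 \left(-1\right) = -11$)
$W = 20$ ($W = - 4 \left(-1 - 4\right) - 0 = \left(-4\right) \left(-5\right) + 0 = 20 + 0 = 20$)
$l{\left(-9,-12 \right)} \left(z{\left(-3 \right)} + W\right) = 1 \left(-11 + 20\right) = 1 \cdot 9 = 9$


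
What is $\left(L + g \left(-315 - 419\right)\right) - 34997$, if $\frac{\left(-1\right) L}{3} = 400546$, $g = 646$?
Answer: $-1710799$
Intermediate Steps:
$L = -1201638$ ($L = \left(-3\right) 400546 = -1201638$)
$\left(L + g \left(-315 - 419\right)\right) - 34997 = \left(-1201638 + 646 \left(-315 - 419\right)\right) - 34997 = \left(-1201638 + 646 \left(-734\right)\right) - 34997 = \left(-1201638 - 474164\right) - 34997 = -1675802 - 34997 = -1710799$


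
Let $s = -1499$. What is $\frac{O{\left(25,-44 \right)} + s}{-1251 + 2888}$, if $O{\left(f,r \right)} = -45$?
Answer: $- \frac{1544}{1637} \approx -0.94319$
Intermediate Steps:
$\frac{O{\left(25,-44 \right)} + s}{-1251 + 2888} = \frac{-45 - 1499}{-1251 + 2888} = - \frac{1544}{1637}$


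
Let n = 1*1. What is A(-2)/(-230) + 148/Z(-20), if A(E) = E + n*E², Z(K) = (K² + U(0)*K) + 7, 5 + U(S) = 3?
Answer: 16573/51405 ≈ 0.32240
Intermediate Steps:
U(S) = -2 (U(S) = -5 + 3 = -2)
Z(K) = 7 + K² - 2*K (Z(K) = (K² - 2*K) + 7 = 7 + K² - 2*K)
n = 1
A(E) = E + E² (A(E) = E + 1*E² = E + E²)
A(-2)/(-230) + 148/Z(-20) = -2*(1 - 2)/(-230) + 148/(7 + (-20)² - 2*(-20)) = -2*(-1)*(-1/230) + 148/(7 + 400 + 40) = 2*(-1/230) + 148/447 = -1/115 + 148*(1/447) = -1/115 + 148/447 = 16573/51405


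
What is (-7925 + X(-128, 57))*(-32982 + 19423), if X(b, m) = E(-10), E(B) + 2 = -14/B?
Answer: 537316052/5 ≈ 1.0746e+8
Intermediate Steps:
E(B) = -2 - 14/B
X(b, m) = -⅗ (X(b, m) = -2 - 14/(-10) = -2 - 14*(-⅒) = -2 + 7/5 = -⅗)
(-7925 + X(-128, 57))*(-32982 + 19423) = (-7925 - ⅗)*(-32982 + 19423) = -39628/5*(-13559) = 537316052/5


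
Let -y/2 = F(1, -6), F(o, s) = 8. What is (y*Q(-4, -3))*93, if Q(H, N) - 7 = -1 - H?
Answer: -14880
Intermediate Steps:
y = -16 (y = -2*8 = -16)
Q(H, N) = 6 - H (Q(H, N) = 7 + (-1 - H) = 6 - H)
(y*Q(-4, -3))*93 = -16*(6 - 1*(-4))*93 = -16*(6 + 4)*93 = -16*10*93 = -160*93 = -14880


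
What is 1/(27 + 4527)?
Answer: 1/4554 ≈ 0.00021959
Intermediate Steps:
1/(27 + 4527) = 1/4554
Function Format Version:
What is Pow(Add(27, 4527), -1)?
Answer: Rational(1, 4554) ≈ 0.00021959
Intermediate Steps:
Pow(Add(27, 4527), -1) = Pow(4554, -1) = Rational(1, 4554)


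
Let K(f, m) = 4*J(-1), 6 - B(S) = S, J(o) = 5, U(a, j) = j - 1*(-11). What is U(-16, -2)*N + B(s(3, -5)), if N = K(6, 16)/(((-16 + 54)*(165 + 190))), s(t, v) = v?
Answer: 14857/1349 ≈ 11.013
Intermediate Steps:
U(a, j) = 11 + j (U(a, j) = j + 11 = 11 + j)
B(S) = 6 - S
K(f, m) = 20 (K(f, m) = 4*5 = 20)
N = 2/1349 (N = 20/(((-16 + 54)*(165 + 190))) = 20/((38*355)) = 20/13490 = 20*(1/13490) = 2/1349 ≈ 0.0014826)
U(-16, -2)*N + B(s(3, -5)) = (11 - 2)*(2/1349) + (6 - 1*(-5)) = 9*(2/1349) + (6 + 5) = 18/1349 + 11 = 14857/1349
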